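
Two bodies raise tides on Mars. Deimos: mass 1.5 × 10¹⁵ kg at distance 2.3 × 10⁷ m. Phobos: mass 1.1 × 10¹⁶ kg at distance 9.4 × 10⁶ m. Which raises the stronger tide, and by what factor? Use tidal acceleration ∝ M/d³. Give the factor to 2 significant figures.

Tidal acceleration ∝ M/d³, so compare M/d³ for each.
Deimos: (1.5 × 10¹⁵) / (2.3 × 10⁷)³ = 1.233 × 10⁻⁷
Phobos: (1.1 × 10¹⁶) / (9.4 × 10⁶)³ = 1.324 × 10⁻⁵
Ratio (larger/smaller) = 110

Phobos, by a factor of ≈ 110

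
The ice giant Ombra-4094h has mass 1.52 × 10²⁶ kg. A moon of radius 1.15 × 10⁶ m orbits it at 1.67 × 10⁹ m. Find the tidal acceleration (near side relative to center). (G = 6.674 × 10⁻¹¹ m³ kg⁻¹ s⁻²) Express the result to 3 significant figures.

5.01 × 10⁻⁶ m/s²

Δg = 2GMr/d³
   = 2 × (6.674 × 10⁻¹¹) × (1.52 × 10²⁶) × (1.15 × 10⁶) / (1.67 × 10⁹)³
   = 5.01 × 10⁻⁶ m/s²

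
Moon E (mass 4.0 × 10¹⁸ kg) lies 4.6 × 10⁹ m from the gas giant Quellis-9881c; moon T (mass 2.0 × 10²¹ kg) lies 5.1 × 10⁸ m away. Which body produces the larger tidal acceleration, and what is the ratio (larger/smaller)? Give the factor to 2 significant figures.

Tidal stretch scales as M/d³; compute that for each body.
Moon E: (4.0 × 10¹⁸) / (4.6 × 10⁹)³ = 4.109 × 10⁻¹¹
Moon T: (2.0 × 10²¹) / (5.1 × 10⁸)³ = 1.508 × 10⁻⁵
Ratio (larger/smaller) = 3.7 × 10⁵

Moon T, by a factor of ≈ 3.7 × 10⁵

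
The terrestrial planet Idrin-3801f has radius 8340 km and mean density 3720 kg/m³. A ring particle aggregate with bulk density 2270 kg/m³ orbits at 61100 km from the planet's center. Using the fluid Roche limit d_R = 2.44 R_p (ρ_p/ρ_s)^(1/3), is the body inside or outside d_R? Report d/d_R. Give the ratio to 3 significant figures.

d_R = 2.44 × (8340 km) × (3720/2270)^(1/3) = 23990 km
d/d_R = (61100) / (23990) = 2.55
Since d/d_R > 1, the body is outside the Roche limit.

outside; d/d_R ≈ 2.55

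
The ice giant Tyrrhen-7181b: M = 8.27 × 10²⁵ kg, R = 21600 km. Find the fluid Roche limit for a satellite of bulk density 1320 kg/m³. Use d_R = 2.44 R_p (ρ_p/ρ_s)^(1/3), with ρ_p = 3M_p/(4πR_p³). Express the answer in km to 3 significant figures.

ρ_p = 3M_p/(4πR_p³) = 3 × (8.27 × 10²⁵) / (4π × (2.16 × 10⁷ m)³) = 1960 kg/m³
d_R = 2.44 × 21600 km × (1960/1320)^(1/3)
    = 60100 km

60100 km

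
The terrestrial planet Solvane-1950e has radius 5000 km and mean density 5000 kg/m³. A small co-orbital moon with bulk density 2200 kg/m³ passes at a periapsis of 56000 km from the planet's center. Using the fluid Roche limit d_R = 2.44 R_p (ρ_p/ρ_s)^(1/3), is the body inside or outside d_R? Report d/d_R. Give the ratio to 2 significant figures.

outside; d/d_R ≈ 3.5

d_R = 2.44 × (5000 km) × (5000/2200)^(1/3) = 16040 km
d/d_R = (56000) / (16040) = 3.5
Since d/d_R > 1, the body is outside the Roche limit.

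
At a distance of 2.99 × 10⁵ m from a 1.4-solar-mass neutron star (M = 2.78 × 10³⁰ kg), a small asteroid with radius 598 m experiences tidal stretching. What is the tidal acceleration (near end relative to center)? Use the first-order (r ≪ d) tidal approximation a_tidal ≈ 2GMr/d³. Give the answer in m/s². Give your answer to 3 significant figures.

8.30 × 10⁶ m/s²

Δa = 2GMr/d³
   = 2 × (6.674 × 10⁻¹¹) × (2.78 × 10³⁰) × (598) / (2.99 × 10⁵)³
   = 8.30 × 10⁶ m/s²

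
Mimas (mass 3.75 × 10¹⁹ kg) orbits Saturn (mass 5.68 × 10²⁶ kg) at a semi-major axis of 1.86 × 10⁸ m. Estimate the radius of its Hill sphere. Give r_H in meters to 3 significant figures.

r_H ≈ a (m/3M)^(1/3)
    = (1.86 × 10⁸) × (3.75 × 10¹⁹ / (3 × 5.68 × 10²⁶))^(1/3)
    = 5.21 × 10⁵ m

5.21 × 10⁵ m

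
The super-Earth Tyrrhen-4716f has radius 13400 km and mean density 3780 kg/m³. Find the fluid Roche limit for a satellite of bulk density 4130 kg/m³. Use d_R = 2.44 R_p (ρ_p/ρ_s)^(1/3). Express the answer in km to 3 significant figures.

31700 km

d_R = 2.44 × 13400 km × (3780/4130)^(1/3)
    = 31700 km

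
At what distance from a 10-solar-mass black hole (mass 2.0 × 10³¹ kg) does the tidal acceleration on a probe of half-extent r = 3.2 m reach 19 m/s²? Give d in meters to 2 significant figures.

7.7 × 10⁶ m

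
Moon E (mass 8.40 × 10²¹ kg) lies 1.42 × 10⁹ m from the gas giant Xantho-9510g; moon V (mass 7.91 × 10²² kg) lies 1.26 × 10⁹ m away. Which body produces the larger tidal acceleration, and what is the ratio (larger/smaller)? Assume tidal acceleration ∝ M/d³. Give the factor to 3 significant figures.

Tidal acceleration ∝ M/d³, so compare M/d³ for each.
Moon E: (8.40 × 10²¹) / (1.42 × 10⁹)³ = 2.934 × 10⁻⁶
Moon V: (7.91 × 10²²) / (1.26 × 10⁹)³ = 3.954 × 10⁻⁵
Ratio (larger/smaller) = 13.5

Moon V, by a factor of ≈ 13.5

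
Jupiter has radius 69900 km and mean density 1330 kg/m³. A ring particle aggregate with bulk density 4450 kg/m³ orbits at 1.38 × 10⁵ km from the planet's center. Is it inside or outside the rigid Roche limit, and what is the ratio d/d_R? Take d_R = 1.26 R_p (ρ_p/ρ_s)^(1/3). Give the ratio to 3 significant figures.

d_R = 1.26 × (69900 km) × (1330/4450)^(1/3) = 58890 km
d/d_R = (1.38 × 10⁵) / (58890) = 2.34
Since d/d_R > 1, the body is outside the Roche limit.

outside; d/d_R ≈ 2.34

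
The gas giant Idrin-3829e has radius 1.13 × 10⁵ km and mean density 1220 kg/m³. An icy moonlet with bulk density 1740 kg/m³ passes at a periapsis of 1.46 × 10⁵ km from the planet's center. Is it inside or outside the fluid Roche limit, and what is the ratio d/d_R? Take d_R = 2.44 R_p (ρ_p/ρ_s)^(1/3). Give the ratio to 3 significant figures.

inside; d/d_R ≈ 0.596

d_R = 2.44 × (1.13 × 10⁵ km) × (1220/1740)^(1/3) = 2.449 × 10⁵ km
d/d_R = (1.46 × 10⁵) / (2.449 × 10⁵) = 0.596
Since d/d_R < 1, the body is inside the Roche limit.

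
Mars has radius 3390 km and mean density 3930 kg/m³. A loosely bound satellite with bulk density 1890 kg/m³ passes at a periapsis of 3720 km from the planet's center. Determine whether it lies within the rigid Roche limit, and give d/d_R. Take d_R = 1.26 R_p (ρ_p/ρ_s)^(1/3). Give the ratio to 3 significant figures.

inside; d/d_R ≈ 0.682

d_R = 1.26 × (3390 km) × (3930/1890)^(1/3) = 5452 km
d/d_R = (3720) / (5452) = 0.682
Since d/d_R < 1, the body is inside the Roche limit.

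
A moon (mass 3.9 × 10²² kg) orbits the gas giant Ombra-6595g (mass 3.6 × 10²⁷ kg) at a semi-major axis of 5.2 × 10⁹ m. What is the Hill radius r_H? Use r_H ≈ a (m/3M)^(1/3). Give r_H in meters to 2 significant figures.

r_H ≈ a (m/3M)^(1/3)
    = (5.2 × 10⁹) × (3.9 × 10²² / (3 × 3.6 × 10²⁷))^(1/3)
    = 8.0 × 10⁷ m

8.0 × 10⁷ m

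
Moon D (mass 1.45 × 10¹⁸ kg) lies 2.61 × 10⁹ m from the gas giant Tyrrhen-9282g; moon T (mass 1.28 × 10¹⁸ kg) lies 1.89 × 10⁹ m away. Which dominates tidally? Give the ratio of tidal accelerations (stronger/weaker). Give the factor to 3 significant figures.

Moon T, by a factor of ≈ 2.32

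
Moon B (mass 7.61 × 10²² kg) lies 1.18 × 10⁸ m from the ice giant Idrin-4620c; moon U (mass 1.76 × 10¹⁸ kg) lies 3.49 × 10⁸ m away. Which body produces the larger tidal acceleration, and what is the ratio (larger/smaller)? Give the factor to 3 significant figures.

Moon B, by a factor of ≈ 1.12 × 10⁶

Tidal acceleration ∝ M/d³, so compare M/d³ for each.
Moon B: (7.61 × 10²²) / (1.18 × 10⁸)³ = 4.632 × 10⁻²
Moon U: (1.76 × 10¹⁸) / (3.49 × 10⁸)³ = 4.140 × 10⁻⁸
Ratio (larger/smaller) = 1.12 × 10⁶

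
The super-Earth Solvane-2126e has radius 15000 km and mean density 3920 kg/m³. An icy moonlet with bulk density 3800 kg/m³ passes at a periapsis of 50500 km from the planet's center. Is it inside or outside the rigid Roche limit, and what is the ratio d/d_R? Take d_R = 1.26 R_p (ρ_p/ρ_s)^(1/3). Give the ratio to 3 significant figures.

outside; d/d_R ≈ 2.64

d_R = 1.26 × (15000 km) × (3920/3800)^(1/3) = 19100 km
d/d_R = (50500) / (19100) = 2.64
Since d/d_R > 1, the body is outside the Roche limit.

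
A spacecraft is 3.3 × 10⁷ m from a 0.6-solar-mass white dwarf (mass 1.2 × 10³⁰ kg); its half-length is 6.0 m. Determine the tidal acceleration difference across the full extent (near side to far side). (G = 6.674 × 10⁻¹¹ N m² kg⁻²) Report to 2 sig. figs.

a_tidal = 4GMr/d³
        = 4 × (6.674 × 10⁻¹¹) × (1.2 × 10³⁰) × (6.0) / (3.3 × 10⁷)³
        = 5.3 × 10⁻² m/s²

5.3 × 10⁻² m/s²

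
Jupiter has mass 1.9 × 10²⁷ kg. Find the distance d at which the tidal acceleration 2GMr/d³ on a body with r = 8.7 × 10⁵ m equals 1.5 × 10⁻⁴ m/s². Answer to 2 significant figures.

2GMr/d³ = a_tidal  ⇒  d = (2GMr / a_tidal)^(1/3)
d = (2 × 6.674×10⁻¹¹ × (1.9 × 10²⁷) × (8.7 × 10⁵) / (1.5 × 10⁻⁴))^(1/3)
  = 1.1 × 10⁹ m

1.1 × 10⁹ m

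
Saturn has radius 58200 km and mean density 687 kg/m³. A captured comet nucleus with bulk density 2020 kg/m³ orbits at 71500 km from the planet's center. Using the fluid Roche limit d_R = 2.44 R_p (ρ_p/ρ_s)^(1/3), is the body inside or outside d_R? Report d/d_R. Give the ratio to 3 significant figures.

d_R = 2.44 × (58200 km) × (687/2020)^(1/3) = 99120 km
d/d_R = (71500) / (99120) = 0.721
Since d/d_R < 1, the body is inside the Roche limit.

inside; d/d_R ≈ 0.721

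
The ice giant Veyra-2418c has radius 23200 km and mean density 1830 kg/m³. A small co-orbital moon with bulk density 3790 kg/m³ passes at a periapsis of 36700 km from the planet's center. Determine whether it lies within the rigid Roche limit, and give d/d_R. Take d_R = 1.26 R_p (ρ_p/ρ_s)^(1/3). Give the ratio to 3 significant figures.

d_R = 1.26 × (23200 km) × (1830/3790)^(1/3) = 22930 km
d/d_R = (36700) / (22930) = 1.60
Since d/d_R > 1, the body is outside the Roche limit.

outside; d/d_R ≈ 1.60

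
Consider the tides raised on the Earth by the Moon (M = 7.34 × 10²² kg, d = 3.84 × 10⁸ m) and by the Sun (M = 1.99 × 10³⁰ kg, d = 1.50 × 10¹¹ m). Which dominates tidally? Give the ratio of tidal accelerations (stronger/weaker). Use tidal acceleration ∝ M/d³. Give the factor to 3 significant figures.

The Moon, by a factor of ≈ 2.20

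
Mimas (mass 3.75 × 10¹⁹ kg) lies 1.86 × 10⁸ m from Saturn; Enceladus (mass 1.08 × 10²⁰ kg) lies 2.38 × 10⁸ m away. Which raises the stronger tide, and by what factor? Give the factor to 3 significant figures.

Enceladus, by a factor of ≈ 1.37

Tidal acceleration ∝ M/d³, so compare M/d³ for each.
Mimas: (3.75 × 10¹⁹) / (1.86 × 10⁸)³ = 5.828 × 10⁻⁶
Enceladus: (1.08 × 10²⁰) / (2.38 × 10⁸)³ = 8.011 × 10⁻⁶
Ratio (larger/smaller) = 1.37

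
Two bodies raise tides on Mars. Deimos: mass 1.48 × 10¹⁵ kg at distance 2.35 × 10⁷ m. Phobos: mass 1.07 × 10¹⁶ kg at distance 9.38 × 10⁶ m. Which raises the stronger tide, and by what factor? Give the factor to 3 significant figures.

Phobos, by a factor of ≈ 114

Compare M/d³ for the two perturbers:
Deimos: (1.48 × 10¹⁵) / (2.35 × 10⁷)³ = 1.140 × 10⁻⁷
Phobos: (1.07 × 10¹⁶) / (9.38 × 10⁶)³ = 1.297 × 10⁻⁵
Ratio (larger/smaller) = 114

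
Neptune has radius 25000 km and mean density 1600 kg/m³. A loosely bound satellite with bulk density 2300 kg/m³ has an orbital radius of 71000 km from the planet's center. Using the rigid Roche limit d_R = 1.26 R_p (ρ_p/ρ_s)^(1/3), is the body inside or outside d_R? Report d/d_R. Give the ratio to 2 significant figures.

outside; d/d_R ≈ 2.5

d_R = 1.26 × (25000 km) × (1600/2300)^(1/3) = 27910 km
d/d_R = (71000) / (27910) = 2.5
Since d/d_R > 1, the body is outside the Roche limit.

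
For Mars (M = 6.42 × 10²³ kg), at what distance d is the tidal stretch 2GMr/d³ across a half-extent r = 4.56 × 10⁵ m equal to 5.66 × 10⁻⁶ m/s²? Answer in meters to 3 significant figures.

2GMr/d³ = a_tidal  ⇒  d = (2GMr / a_tidal)^(1/3)
d = (2 × 6.674×10⁻¹¹ × (6.42 × 10²³) × (4.56 × 10⁵) / (5.66 × 10⁻⁶))^(1/3)
  = 1.90 × 10⁸ m

1.90 × 10⁸ m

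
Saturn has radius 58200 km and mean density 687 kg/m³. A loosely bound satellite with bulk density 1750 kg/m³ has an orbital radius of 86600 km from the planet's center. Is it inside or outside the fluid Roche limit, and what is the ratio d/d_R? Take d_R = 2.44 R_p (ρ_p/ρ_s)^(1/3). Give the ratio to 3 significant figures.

d_R = 2.44 × (58200 km) × (687/1750)^(1/3) = 1.040 × 10⁵ km
d/d_R = (86600) / (1.040 × 10⁵) = 0.833
Since d/d_R < 1, the body is inside the Roche limit.

inside; d/d_R ≈ 0.833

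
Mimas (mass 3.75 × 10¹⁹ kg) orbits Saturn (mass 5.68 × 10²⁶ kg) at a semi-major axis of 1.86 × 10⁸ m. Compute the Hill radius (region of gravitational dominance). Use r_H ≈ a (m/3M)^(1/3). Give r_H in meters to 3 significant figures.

5.21 × 10⁵ m

r_H ≈ a (m/3M)^(1/3)
    = (1.86 × 10⁸) × (3.75 × 10¹⁹ / (3 × 5.68 × 10²⁶))^(1/3)
    = 5.21 × 10⁵ m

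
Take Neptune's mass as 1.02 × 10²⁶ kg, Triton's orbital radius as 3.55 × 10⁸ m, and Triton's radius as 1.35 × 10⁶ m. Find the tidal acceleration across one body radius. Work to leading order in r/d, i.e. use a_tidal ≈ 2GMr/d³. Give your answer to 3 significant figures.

4.11 × 10⁻⁴ m/s²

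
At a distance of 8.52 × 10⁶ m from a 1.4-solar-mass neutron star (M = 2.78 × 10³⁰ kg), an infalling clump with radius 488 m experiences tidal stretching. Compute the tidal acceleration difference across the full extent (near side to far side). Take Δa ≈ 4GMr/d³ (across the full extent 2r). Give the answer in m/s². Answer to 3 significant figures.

5.86 × 10² m/s²

Δg = 4GMr/d³
   = 4 × (6.674 × 10⁻¹¹) × (2.78 × 10³⁰) × (488) / (8.52 × 10⁶)³
   = 5.86 × 10² m/s²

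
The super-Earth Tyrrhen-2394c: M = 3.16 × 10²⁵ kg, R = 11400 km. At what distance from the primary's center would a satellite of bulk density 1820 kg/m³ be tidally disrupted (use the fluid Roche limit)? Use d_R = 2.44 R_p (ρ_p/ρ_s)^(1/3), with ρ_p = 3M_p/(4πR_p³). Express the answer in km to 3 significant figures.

39200 km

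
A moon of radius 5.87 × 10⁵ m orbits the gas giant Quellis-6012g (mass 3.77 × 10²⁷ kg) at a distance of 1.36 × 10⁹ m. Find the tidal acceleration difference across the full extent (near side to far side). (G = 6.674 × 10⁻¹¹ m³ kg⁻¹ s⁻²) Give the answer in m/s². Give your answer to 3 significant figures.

The field gradient is 2GM/d³; across the full diameter 2r the difference is 4GMr/d³.
a_tidal = 4GMr/d³
        = 4 × (6.674 × 10⁻¹¹) × (3.77 × 10²⁷) × (5.87 × 10⁵) / (1.36 × 10⁹)³
        = 2.35 × 10⁻⁴ m/s²

2.35 × 10⁻⁴ m/s²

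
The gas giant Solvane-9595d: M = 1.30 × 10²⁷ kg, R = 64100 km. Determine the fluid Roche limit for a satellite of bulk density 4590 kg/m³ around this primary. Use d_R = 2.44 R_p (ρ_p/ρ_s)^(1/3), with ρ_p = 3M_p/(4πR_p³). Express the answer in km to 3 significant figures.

99400 km

ρ_p = 3M_p/(4πR_p³) = 3 × (1.30 × 10²⁷) / (4π × (6.41 × 10⁷ m)³) = 1180 kg/m³
d_R = 2.44 × 64100 km × (1180/4590)^(1/3)
    = 99400 km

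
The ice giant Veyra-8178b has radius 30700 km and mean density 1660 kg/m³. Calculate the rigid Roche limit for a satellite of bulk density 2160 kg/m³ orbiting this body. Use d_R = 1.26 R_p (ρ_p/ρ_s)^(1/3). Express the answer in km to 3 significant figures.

d_R = 1.26 × 30700 km × (1660/2160)^(1/3)
    = 35400 km

35400 km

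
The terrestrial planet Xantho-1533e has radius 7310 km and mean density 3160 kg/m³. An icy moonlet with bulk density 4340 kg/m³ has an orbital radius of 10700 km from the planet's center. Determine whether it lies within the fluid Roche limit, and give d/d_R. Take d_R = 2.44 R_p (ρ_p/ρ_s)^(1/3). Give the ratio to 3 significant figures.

inside; d/d_R ≈ 0.667

d_R = 2.44 × (7310 km) × (3160/4340)^(1/3) = 16050 km
d/d_R = (10700) / (16050) = 0.667
Since d/d_R < 1, the body is inside the Roche limit.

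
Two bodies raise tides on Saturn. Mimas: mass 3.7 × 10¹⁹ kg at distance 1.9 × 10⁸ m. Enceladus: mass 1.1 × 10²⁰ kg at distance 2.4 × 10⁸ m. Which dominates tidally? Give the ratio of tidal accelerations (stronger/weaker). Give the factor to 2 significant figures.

Enceladus, by a factor of ≈ 1.5

Tidal acceleration ∝ M/d³, so compare M/d³ for each.
Mimas: (3.7 × 10¹⁹) / (1.9 × 10⁸)³ = 5.394 × 10⁻⁶
Enceladus: (1.1 × 10²⁰) / (2.4 × 10⁸)³ = 7.957 × 10⁻⁶
Ratio (larger/smaller) = 1.5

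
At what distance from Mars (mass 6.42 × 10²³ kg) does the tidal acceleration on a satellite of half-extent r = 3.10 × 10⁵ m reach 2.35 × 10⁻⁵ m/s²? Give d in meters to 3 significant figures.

2GMr/d³ = a_tidal  ⇒  d = (2GMr / a_tidal)^(1/3)
d = (2 × 6.674×10⁻¹¹ × (6.42 × 10²³) × (3.10 × 10⁵) / (2.35 × 10⁻⁵))^(1/3)
  = 1.04 × 10⁸ m

1.04 × 10⁸ m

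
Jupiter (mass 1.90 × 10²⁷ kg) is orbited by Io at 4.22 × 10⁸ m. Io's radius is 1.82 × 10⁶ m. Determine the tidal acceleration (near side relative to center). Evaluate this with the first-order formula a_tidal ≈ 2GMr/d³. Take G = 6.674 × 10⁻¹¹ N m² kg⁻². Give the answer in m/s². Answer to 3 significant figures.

6.14 × 10⁻³ m/s²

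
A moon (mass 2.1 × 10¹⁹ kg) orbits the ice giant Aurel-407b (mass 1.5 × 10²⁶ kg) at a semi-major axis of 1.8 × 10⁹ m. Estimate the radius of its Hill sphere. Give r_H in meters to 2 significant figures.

r_H ≈ a (m/3M)^(1/3)
    = (1.8 × 10⁹) × (2.1 × 10¹⁹ / (3 × 1.5 × 10²⁶))^(1/3)
    = 6.5 × 10⁶ m

6.5 × 10⁶ m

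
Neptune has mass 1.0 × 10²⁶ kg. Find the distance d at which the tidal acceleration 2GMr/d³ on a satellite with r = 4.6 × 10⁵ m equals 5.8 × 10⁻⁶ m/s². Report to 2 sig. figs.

2GMr/d³ = a_tidal  ⇒  d = (2GMr / a_tidal)^(1/3)
d = (2 × 6.674×10⁻¹¹ × (1.0 × 10²⁶) × (4.6 × 10⁵) / (5.8 × 10⁻⁶))^(1/3)
  = 1.0 × 10⁹ m

1.0 × 10⁹ m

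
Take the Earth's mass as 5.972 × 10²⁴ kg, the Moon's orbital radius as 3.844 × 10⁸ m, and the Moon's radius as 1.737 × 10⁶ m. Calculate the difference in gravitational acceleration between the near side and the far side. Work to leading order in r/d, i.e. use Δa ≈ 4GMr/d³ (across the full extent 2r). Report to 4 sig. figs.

4.875 × 10⁻⁵ m/s²

a_tidal = 4GMr/d³
        = 4 × (6.674 × 10⁻¹¹) × (5.972 × 10²⁴) × (1.737 × 10⁶) / (3.844 × 10⁸)³
        = 4.875 × 10⁻⁵ m/s²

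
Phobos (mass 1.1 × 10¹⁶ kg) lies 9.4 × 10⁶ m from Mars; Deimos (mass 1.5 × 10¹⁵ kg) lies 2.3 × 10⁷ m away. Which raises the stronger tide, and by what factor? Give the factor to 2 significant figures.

Tidal stretch scales as M/d³; compute that for each body.
Phobos: (1.1 × 10¹⁶) / (9.4 × 10⁶)³ = 1.324 × 10⁻⁵
Deimos: (1.5 × 10¹⁵) / (2.3 × 10⁷)³ = 1.233 × 10⁻⁷
Ratio (larger/smaller) = 110

Phobos, by a factor of ≈ 110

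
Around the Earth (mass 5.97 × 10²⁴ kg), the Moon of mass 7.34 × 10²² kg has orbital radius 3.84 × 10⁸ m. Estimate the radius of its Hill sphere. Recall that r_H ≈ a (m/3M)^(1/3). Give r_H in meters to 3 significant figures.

6.15 × 10⁷ m

r_H ≈ a (m/3M)^(1/3)
    = (3.84 × 10⁸) × (7.34 × 10²² / (3 × 5.97 × 10²⁴))^(1/3)
    = 6.15 × 10⁷ m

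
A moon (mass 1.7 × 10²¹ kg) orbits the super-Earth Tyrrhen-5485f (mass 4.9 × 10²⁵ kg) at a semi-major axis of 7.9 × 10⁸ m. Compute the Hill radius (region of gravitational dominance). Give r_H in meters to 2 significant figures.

r_H ≈ a (m/3M)^(1/3)
    = (7.9 × 10⁸) × (1.7 × 10²¹ / (3 × 4.9 × 10²⁵))^(1/3)
    = 1.8 × 10⁷ m

1.8 × 10⁷ m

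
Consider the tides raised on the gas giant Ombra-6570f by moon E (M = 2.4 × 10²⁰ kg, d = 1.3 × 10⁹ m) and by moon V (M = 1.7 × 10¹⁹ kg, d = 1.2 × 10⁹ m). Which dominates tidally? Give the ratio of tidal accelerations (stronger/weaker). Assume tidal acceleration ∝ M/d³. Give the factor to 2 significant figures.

Moon E, by a factor of ≈ 11

Tidal acceleration ∝ M/d³, so compare M/d³ for each.
Moon E: (2.4 × 10²⁰) / (1.3 × 10⁹)³ = 1.092 × 10⁻⁷
Moon V: (1.7 × 10¹⁹) / (1.2 × 10⁹)³ = 9.838 × 10⁻⁹
Ratio (larger/smaller) = 11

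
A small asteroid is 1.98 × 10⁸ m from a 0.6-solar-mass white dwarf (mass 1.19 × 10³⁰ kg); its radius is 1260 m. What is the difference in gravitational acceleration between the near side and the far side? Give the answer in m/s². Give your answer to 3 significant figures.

Near-to-far spans 2r, so the tidal difference is twice the near-to-center value: 4GMr/d³.
a_tidal = 4GMr/d³
        = 4 × (6.674 × 10⁻¹¹) × (1.19 × 10³⁰) × (1260) / (1.98 × 10⁸)³
        = 5.16 × 10⁻² m/s²

5.16 × 10⁻² m/s²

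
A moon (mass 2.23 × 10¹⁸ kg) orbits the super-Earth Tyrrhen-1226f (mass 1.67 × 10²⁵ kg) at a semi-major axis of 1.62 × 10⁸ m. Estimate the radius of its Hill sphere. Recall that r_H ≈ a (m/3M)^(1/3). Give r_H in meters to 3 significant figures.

r_H ≈ a (m/3M)^(1/3)
    = (1.62 × 10⁸) × (2.23 × 10¹⁸ / (3 × 1.67 × 10²⁵))^(1/3)
    = 5.74 × 10⁵ m

5.74 × 10⁵ m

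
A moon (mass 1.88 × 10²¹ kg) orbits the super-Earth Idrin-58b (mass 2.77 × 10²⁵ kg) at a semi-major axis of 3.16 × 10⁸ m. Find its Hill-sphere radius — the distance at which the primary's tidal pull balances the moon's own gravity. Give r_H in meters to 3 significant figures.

8.94 × 10⁶ m

r_H ≈ a (m/3M)^(1/3)
    = (3.16 × 10⁸) × (1.88 × 10²¹ / (3 × 2.77 × 10²⁵))^(1/3)
    = 8.94 × 10⁶ m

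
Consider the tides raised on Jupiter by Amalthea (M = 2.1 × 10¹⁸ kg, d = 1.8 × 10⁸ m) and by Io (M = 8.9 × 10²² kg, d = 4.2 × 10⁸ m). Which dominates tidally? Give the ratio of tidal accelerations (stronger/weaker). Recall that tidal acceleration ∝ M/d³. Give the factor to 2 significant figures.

Io, by a factor of ≈ 3300

Tidal acceleration ∝ M/d³, so compare M/d³ for each.
Amalthea: (2.1 × 10¹⁸) / (1.8 × 10⁸)³ = 3.601 × 10⁻⁷
Io: (8.9 × 10²²) / (4.2 × 10⁸)³ = 1.201 × 10⁻³
Ratio (larger/smaller) = 3300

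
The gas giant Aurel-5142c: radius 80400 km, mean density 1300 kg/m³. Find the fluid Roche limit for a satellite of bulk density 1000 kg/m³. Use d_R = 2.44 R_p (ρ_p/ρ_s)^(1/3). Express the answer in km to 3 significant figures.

d_R = 2.44 × 80400 km × (1300/1000)^(1/3)
    = 2.14 × 10⁵ km

2.14 × 10⁵ km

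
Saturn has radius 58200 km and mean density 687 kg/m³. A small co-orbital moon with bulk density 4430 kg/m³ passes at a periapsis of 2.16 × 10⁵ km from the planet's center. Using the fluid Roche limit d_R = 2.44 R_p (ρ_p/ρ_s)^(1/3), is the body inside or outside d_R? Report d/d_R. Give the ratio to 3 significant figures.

outside; d/d_R ≈ 2.83

d_R = 2.44 × (58200 km) × (687/4430)^(1/3) = 76300 km
d/d_R = (2.16 × 10⁵) / (76300) = 2.83
Since d/d_R > 1, the body is outside the Roche limit.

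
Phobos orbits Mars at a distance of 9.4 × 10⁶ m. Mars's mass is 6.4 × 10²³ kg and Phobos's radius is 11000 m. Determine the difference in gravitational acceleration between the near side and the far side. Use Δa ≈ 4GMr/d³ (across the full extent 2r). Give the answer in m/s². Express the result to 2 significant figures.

The field gradient is 2GM/d³; across the full diameter 2r the difference is 4GMr/d³.
Δg = 4GMr/d³
   = 4 × (6.674 × 10⁻¹¹) × (6.4 × 10²³) × (11000) / (9.4 × 10⁶)³
   = 2.3 × 10⁻³ m/s²

2.3 × 10⁻³ m/s²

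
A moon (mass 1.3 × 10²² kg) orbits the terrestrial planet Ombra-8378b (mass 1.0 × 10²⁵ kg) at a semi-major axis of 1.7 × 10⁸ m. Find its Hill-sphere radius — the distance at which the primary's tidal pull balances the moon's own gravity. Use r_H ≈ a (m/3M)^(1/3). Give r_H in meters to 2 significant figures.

r_H ≈ a (m/3M)^(1/3)
    = (1.7 × 10⁸) × (1.3 × 10²² / (3 × 1.0 × 10²⁵))^(1/3)
    = 1.3 × 10⁷ m

1.3 × 10⁷ m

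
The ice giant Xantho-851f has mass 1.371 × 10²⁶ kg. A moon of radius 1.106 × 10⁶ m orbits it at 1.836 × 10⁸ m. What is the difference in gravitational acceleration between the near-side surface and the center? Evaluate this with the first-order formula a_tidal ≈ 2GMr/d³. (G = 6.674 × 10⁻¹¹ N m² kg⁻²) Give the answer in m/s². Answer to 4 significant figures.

3.270 × 10⁻³ m/s²

Δg = 2GMr/d³
   = 2 × (6.674 × 10⁻¹¹) × (1.371 × 10²⁶) × (1.106 × 10⁶) / (1.836 × 10⁸)³
   = 3.270 × 10⁻³ m/s²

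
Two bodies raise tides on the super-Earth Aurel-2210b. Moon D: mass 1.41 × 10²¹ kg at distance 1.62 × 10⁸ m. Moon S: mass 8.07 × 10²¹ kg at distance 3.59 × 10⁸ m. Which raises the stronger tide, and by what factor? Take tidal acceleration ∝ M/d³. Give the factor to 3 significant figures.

Moon D, by a factor of ≈ 1.90

Compare M/d³ for the two perturbers:
Moon D: (1.41 × 10²¹) / (1.62 × 10⁸)³ = 3.316 × 10⁻⁴
Moon S: (8.07 × 10²¹) / (3.59 × 10⁸)³ = 1.744 × 10⁻⁴
Ratio (larger/smaller) = 1.90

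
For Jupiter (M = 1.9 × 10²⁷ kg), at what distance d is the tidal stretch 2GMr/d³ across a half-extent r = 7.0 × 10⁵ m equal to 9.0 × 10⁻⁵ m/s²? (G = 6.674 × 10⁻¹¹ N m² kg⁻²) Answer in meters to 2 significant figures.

1.3 × 10⁹ m

2GMr/d³ = a_tidal  ⇒  d = (2GMr / a_tidal)^(1/3)
d = (2 × 6.674×10⁻¹¹ × (1.9 × 10²⁷) × (7.0 × 10⁵) / (9.0 × 10⁻⁵))^(1/3)
  = 1.3 × 10⁹ m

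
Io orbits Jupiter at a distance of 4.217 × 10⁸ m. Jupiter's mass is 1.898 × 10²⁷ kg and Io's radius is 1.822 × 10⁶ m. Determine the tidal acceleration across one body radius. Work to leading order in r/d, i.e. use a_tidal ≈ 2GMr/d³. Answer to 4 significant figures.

6.155 × 10⁻³ m/s²

a_tidal = 2GMr/d³
        = 2 × (6.674 × 10⁻¹¹) × (1.898 × 10²⁷) × (1.822 × 10⁶) / (4.217 × 10⁸)³
        = 6.155 × 10⁻³ m/s²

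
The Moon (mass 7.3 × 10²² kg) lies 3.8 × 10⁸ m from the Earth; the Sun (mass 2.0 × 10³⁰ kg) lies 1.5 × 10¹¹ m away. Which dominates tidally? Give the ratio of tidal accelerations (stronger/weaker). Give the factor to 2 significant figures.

The Moon, by a factor of ≈ 2.2

Tidal stretch scales as M/d³; compute that for each body.
The Moon: (7.3 × 10²²) / (3.8 × 10⁸)³ = 1.330 × 10⁻³
The Sun: (2.0 × 10³⁰) / (1.5 × 10¹¹)³ = 5.926 × 10⁻⁴
Ratio (larger/smaller) = 2.2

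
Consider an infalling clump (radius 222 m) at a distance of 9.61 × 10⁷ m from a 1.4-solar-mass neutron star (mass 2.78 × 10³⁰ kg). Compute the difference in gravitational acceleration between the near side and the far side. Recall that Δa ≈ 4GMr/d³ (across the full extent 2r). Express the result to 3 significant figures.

1.86 × 10⁻¹ m/s²

Δa = 4GMr/d³
   = 4 × (6.674 × 10⁻¹¹) × (2.78 × 10³⁰) × (222) / (9.61 × 10⁷)³
   = 1.86 × 10⁻¹ m/s²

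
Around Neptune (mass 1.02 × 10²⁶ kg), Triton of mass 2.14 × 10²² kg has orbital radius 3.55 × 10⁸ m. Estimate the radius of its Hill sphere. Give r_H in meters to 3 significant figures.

r_H ≈ a (m/3M)^(1/3)
    = (3.55 × 10⁸) × (2.14 × 10²² / (3 × 1.02 × 10²⁶))^(1/3)
    = 1.46 × 10⁷ m

1.46 × 10⁷ m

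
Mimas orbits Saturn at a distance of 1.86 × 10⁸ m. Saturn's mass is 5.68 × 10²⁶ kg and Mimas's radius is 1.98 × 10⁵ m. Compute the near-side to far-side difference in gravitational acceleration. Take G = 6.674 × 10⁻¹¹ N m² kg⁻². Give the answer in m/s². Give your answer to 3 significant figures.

Δa = 4GMr/d³
   = 4 × (6.674 × 10⁻¹¹) × (5.68 × 10²⁶) × (1.98 × 10⁵) / (1.86 × 10⁸)³
   = 4.67 × 10⁻³ m/s²

4.67 × 10⁻³ m/s²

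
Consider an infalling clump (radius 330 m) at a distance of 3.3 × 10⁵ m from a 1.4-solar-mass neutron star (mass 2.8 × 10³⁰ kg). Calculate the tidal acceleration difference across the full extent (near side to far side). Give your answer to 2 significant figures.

Δa = 4GMr/d³
   = 4 × (6.674 × 10⁻¹¹) × (2.8 × 10³⁰) × (330) / (3.3 × 10⁵)³
   = 6.9 × 10⁶ m/s²

6.9 × 10⁶ m/s²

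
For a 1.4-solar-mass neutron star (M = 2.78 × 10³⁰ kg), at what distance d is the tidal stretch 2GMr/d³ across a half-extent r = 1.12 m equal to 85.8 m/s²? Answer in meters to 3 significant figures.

2GMr/d³ = a_tidal  ⇒  d = (2GMr / a_tidal)^(1/3)
d = (2 × 6.674×10⁻¹¹ × (2.78 × 10³⁰) × (1.12) / (85.8))^(1/3)
  = 1.69 × 10⁶ m

1.69 × 10⁶ m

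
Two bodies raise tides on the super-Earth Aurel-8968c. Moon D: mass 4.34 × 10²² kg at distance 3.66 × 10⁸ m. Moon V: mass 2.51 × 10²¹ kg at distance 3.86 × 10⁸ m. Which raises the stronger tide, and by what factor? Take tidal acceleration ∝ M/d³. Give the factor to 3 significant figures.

Moon D, by a factor of ≈ 20.3

Tidal stretch scales as M/d³; compute that for each body.
Moon D: (4.34 × 10²²) / (3.66 × 10⁸)³ = 8.852 × 10⁻⁴
Moon V: (2.51 × 10²¹) / (3.86 × 10⁸)³ = 4.364 × 10⁻⁵
Ratio (larger/smaller) = 20.3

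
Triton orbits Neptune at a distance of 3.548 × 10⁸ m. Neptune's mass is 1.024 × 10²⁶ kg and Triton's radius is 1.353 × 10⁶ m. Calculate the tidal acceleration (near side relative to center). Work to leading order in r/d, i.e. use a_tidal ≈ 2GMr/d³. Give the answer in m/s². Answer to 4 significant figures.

Since r ≪ d, expand the inverse-square field across one radius to get the leading 2GMr/d³ term.
a_tidal = 2GMr/d³
        = 2 × (6.674 × 10⁻¹¹) × (1.024 × 10²⁶) × (1.353 × 10⁶) / (3.548 × 10⁸)³
        = 4.141 × 10⁻⁴ m/s²

4.141 × 10⁻⁴ m/s²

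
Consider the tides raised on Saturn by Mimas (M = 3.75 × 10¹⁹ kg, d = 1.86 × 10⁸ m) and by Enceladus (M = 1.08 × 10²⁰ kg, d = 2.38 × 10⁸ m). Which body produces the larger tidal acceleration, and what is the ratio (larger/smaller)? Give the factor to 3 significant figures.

Enceladus, by a factor of ≈ 1.37

Tidal acceleration ∝ M/d³, so compare M/d³ for each.
Mimas: (3.75 × 10¹⁹) / (1.86 × 10⁸)³ = 5.828 × 10⁻⁶
Enceladus: (1.08 × 10²⁰) / (2.38 × 10⁸)³ = 8.011 × 10⁻⁶
Ratio (larger/smaller) = 1.37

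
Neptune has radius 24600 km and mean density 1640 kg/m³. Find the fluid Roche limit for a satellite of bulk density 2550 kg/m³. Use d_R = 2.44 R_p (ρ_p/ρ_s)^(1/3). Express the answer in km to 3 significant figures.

51800 km

d_R = 2.44 × 24600 km × (1640/2550)^(1/3)
    = 51800 km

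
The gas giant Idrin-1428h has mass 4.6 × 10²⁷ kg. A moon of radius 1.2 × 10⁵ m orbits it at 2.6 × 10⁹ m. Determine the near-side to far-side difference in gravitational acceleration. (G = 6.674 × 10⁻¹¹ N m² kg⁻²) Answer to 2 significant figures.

Differencing GM/(d−r)² and GM/(d+r)² to first order in r/d gives 4GMr/d³.
Δg = 4GMr/d³
   = 4 × (6.674 × 10⁻¹¹) × (4.6 × 10²⁷) × (1.2 × 10⁵) / (2.6 × 10⁹)³
   = 8.4 × 10⁻⁶ m/s²

8.4 × 10⁻⁶ m/s²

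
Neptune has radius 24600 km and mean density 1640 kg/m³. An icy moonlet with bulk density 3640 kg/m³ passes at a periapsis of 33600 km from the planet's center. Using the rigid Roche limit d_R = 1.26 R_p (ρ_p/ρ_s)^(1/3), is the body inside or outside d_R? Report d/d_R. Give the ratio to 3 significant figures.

outside; d/d_R ≈ 1.41

d_R = 1.26 × (24600 km) × (1640/3640)^(1/3) = 23760 km
d/d_R = (33600) / (23760) = 1.41
Since d/d_R > 1, the body is outside the Roche limit.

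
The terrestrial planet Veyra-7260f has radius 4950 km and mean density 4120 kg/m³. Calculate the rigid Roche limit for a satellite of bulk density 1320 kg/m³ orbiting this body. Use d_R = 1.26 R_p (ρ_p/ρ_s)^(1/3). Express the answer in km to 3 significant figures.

9110 km

d_R = 1.26 × 4950 km × (4120/1320)^(1/3)
    = 9110 km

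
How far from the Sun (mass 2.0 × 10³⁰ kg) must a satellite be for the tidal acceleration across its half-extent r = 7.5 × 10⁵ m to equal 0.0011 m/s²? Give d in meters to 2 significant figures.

2GMr/d³ = a_tidal  ⇒  d = (2GMr / a_tidal)^(1/3)
d = (2 × 6.674×10⁻¹¹ × (2.0 × 10³⁰) × (7.5 × 10⁵) / (0.0011))^(1/3)
  = 5.7 × 10⁹ m

5.7 × 10⁹ m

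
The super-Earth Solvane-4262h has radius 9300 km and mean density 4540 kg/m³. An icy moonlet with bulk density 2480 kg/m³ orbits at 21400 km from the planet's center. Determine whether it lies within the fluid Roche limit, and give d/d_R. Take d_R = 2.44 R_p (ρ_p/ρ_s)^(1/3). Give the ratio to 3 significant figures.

d_R = 2.44 × (9300 km) × (4540/2480)^(1/3) = 27760 km
d/d_R = (21400) / (27760) = 0.771
Since d/d_R < 1, the body is inside the Roche limit.

inside; d/d_R ≈ 0.771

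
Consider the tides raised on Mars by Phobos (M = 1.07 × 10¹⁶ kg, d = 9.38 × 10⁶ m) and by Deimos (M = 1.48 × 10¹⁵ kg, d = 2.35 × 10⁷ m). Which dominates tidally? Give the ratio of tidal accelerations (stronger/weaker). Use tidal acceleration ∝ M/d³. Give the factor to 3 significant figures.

Compare M/d³ for the two perturbers:
Phobos: (1.07 × 10¹⁶) / (9.38 × 10⁶)³ = 1.297 × 10⁻⁵
Deimos: (1.48 × 10¹⁵) / (2.35 × 10⁷)³ = 1.140 × 10⁻⁷
Ratio (larger/smaller) = 114

Phobos, by a factor of ≈ 114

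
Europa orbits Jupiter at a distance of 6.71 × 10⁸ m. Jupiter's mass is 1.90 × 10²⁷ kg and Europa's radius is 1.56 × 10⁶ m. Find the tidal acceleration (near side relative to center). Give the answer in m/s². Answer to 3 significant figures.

Δg = 2GMr/d³
   = 2 × (6.674 × 10⁻¹¹) × (1.90 × 10²⁷) × (1.56 × 10⁶) / (6.71 × 10⁸)³
   = 1.31 × 10⁻³ m/s²

1.31 × 10⁻³ m/s²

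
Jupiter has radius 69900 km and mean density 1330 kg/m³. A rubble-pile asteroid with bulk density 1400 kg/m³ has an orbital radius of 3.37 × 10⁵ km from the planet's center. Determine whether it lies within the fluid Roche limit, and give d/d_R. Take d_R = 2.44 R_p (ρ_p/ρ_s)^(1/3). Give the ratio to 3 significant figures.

outside; d/d_R ≈ 2.01

d_R = 2.44 × (69900 km) × (1330/1400)^(1/3) = 1.677 × 10⁵ km
d/d_R = (3.37 × 10⁵) / (1.677 × 10⁵) = 2.01
Since d/d_R > 1, the body is outside the Roche limit.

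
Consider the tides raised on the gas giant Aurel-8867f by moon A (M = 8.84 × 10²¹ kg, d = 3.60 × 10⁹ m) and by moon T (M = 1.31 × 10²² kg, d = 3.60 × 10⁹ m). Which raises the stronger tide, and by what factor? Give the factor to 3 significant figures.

Tidal stretch scales as M/d³; compute that for each body.
Moon A: (8.84 × 10²¹) / (3.60 × 10⁹)³ = 1.895 × 10⁻⁷
Moon T: (1.31 × 10²²) / (3.60 × 10⁹)³ = 2.808 × 10⁻⁷
Ratio (larger/smaller) = 1.48

Moon T, by a factor of ≈ 1.48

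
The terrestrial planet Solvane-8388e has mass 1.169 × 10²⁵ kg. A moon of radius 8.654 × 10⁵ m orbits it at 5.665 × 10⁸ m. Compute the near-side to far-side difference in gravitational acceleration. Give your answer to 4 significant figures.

Δa = 4GMr/d³
   = 4 × (6.674 × 10⁻¹¹) × (1.169 × 10²⁵) × (8.654 × 10⁵) / (5.665 × 10⁸)³
   = 1.486 × 10⁻⁵ m/s²

1.486 × 10⁻⁵ m/s²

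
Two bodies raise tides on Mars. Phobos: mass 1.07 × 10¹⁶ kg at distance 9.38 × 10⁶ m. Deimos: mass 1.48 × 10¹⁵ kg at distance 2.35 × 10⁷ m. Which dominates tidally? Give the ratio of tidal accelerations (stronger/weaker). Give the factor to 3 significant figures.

Phobos, by a factor of ≈ 114

Compare M/d³ for the two perturbers:
Phobos: (1.07 × 10¹⁶) / (9.38 × 10⁶)³ = 1.297 × 10⁻⁵
Deimos: (1.48 × 10¹⁵) / (2.35 × 10⁷)³ = 1.140 × 10⁻⁷
Ratio (larger/smaller) = 114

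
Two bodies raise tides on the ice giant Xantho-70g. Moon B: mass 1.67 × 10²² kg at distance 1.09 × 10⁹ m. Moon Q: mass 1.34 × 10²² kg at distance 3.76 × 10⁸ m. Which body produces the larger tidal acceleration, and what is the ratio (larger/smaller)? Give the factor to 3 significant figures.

Compare M/d³ for the two perturbers:
Moon B: (1.67 × 10²²) / (1.09 × 10⁹)³ = 1.290 × 10⁻⁵
Moon Q: (1.34 × 10²²) / (3.76 × 10⁸)³ = 2.521 × 10⁻⁴
Ratio (larger/smaller) = 19.5

Moon Q, by a factor of ≈ 19.5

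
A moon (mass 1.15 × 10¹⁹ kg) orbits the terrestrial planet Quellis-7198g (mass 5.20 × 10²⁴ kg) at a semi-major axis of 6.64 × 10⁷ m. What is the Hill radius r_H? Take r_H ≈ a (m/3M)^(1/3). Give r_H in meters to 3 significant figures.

6.00 × 10⁵ m

r_H ≈ a (m/3M)^(1/3)
    = (6.64 × 10⁷) × (1.15 × 10¹⁹ / (3 × 5.20 × 10²⁴))^(1/3)
    = 6.00 × 10⁵ m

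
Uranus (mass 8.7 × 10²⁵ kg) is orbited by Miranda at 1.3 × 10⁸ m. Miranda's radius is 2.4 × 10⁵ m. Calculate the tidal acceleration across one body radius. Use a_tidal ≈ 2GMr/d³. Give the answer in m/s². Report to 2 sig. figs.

1.3 × 10⁻³ m/s²

a_tidal = 2GMr/d³
        = 2 × (6.674 × 10⁻¹¹) × (8.7 × 10²⁵) × (2.4 × 10⁵) / (1.3 × 10⁸)³
        = 1.3 × 10⁻³ m/s²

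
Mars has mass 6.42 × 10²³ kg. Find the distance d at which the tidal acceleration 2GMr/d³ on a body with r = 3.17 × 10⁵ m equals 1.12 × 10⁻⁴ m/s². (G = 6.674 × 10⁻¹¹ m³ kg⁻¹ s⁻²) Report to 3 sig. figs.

6.24 × 10⁷ m

2GMr/d³ = a_tidal  ⇒  d = (2GMr / a_tidal)^(1/3)
d = (2 × 6.674×10⁻¹¹ × (6.42 × 10²³) × (3.17 × 10⁵) / (1.12 × 10⁻⁴))^(1/3)
  = 6.24 × 10⁷ m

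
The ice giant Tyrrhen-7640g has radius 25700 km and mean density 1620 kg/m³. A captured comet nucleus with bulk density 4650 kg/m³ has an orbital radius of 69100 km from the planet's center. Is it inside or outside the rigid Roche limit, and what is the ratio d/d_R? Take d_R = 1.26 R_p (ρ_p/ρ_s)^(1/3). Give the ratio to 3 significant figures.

d_R = 1.26 × (25700 km) × (1620/4650)^(1/3) = 22790 km
d/d_R = (69100) / (22790) = 3.03
Since d/d_R > 1, the body is outside the Roche limit.

outside; d/d_R ≈ 3.03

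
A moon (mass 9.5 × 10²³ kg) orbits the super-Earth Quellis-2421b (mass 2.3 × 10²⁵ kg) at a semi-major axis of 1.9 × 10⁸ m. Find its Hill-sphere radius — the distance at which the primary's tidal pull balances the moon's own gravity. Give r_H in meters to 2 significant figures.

r_H ≈ a (m/3M)^(1/3)
    = (1.9 × 10⁸) × (9.5 × 10²³ / (3 × 2.3 × 10²⁵))^(1/3)
    = 4.6 × 10⁷ m

4.6 × 10⁷ m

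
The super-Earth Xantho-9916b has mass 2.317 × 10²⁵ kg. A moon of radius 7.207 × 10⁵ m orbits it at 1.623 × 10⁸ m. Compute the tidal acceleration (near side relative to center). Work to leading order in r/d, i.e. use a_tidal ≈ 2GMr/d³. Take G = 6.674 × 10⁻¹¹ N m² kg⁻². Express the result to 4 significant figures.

5.214 × 10⁻⁴ m/s²

a_tidal = 2GMr/d³
        = 2 × (6.674 × 10⁻¹¹) × (2.317 × 10²⁵) × (7.207 × 10⁵) / (1.623 × 10⁸)³
        = 5.214 × 10⁻⁴ m/s²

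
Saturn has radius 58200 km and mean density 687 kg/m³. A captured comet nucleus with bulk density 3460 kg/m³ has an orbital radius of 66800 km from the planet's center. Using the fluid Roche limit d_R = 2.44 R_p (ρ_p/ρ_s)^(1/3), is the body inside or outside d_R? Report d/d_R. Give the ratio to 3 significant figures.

inside; d/d_R ≈ 0.806

d_R = 2.44 × (58200 km) × (687/3460)^(1/3) = 82850 km
d/d_R = (66800) / (82850) = 0.806
Since d/d_R < 1, the body is inside the Roche limit.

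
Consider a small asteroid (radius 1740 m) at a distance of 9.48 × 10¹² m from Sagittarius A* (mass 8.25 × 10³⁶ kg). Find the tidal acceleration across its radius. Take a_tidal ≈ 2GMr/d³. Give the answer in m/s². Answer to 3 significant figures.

2.25 × 10⁻⁹ m/s²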